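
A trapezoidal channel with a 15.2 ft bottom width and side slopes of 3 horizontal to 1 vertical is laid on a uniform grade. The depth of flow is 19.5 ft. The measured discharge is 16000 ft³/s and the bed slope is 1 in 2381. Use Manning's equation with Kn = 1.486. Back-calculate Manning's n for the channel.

n = 0.013

With bottom width b = 15.2 ft and side slope z = 3: A = (b + zy)y = (15.2 + 3×19.5)×19.5 = 1437 ft²; P = b + 2y√(1+z²) = 15.2 + 2×19.5×3.162 = 138.5 ft.
Hydraulic radius R = A/P = 1437/138.5 = 10.37 ft.
Rearranging Manning's equation: n = (1.486/Q) A R^(2/3) S^(1/2) = (1.486/16000) × 1437 × 10.37^(2/3) × √0.00042 = 0.013.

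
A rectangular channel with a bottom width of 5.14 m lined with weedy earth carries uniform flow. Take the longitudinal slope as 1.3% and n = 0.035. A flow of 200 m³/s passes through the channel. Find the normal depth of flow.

y_n = 7.71 m

Manning's equation rearranged: A R^(2/3) = nQ / (1·√S) = 0.035 × 200 / (√0.013) = 61.39.
Trying y = 5.3 m: A R^(2/3) = 39.27 — short.
Trying y = 7.71 m: A R^(2/3) = 61.38 — close enough.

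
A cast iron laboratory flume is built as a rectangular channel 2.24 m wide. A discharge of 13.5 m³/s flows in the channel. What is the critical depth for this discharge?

For a rectangular channel, critical depth y_c = (q²/g)^(1/3) where q = Q/b = 13.5/2.24 = 6.027 m²/s.
So y_c = (6.027²/9.81)^(1/3) = 1.55 m.

y_c = 1.55 m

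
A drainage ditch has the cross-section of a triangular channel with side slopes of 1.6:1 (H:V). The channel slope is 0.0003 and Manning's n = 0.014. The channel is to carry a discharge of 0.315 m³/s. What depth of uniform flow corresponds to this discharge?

Manning's equation rearranged: A R^(2/3) = nQ / (1·√S) = 0.014 × 0.315 / (√0.0003) = 0.2546.
Trying y = 0.776 m: A R^(2/3) = 0.4592 — too large.
Trying y = 0.622 m: A R^(2/3) = 0.2546 — close enough.

y_n = 0.622 m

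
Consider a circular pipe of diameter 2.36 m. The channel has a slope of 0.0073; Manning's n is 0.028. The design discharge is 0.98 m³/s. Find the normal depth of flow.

Manning's equation rearranged: A R^(2/3) = nQ / (1·√S) = 0.028 × 0.98 / (√0.0073) = 0.3212.
Try y = 0.395 m: A R^(2/3) = 0.1874 — short.
Try y = 0.515 m: A R^(2/3) = 0.3213 — matches.

y_n = 0.515 m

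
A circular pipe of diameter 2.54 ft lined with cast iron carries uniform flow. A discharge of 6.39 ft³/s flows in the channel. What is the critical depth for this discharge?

At critical depth, Q² T / (g A³) = 1, i.e. A³/T = Q²/g = 6.39²/32.2 = 1.268.
Try y = 0.93 ft: A³/T = 1.939 — over.
Try y = 0.681 ft: A³/T = 0.5802 — short.
Try y = 0.833 ft: A³/T = 1.267 — close enough.

y_c = 0.833 ft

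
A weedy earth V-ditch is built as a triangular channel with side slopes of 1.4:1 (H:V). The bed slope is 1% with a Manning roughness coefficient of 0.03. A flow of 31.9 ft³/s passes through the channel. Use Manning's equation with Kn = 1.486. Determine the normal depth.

y_n = 2.22 ft

Manning's equation rearranged: A R^(2/3) = nQ / (1.486·√S) = 0.03 × 31.9 / (1.486 × √0.01) = 6.44.
At y = 2.78 ft: A R^(2/3) = 11.75 — high.
At y = 1.8 ft: A R^(2/3) = 3.685 — low.
At y = 2.22 ft: A R^(2/3) = 6.447 — ≈ 6.44.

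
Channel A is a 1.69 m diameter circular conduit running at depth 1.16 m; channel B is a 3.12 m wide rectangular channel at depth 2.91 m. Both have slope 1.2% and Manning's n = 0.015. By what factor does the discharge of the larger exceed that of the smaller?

8.9

Channel A: For a circular section of diameter D = 1.69 m at depth y = 1.16 m, the central angle is θ = 2 arccos(1 − 2y/D) = 3.906 rad. Then A = (D²/8)(θ − sin θ) = 1.641 m² and P = Dθ/2 = 3.3 m. Hydraulic radius R = A/P = 1.641/3.3 = 0.4973 m. Q_A = (1/0.015)·1.641·0.4973^(2/3)·√0.012 = 7.524 m³/s.
Channel B: Flow area A = b·y = 3.12 × 2.91 = 9.079 m². Wetted perimeter P = b + 2y = 3.12 + 2×2.91 = 8.94 m. Hydraulic radius R = A/P = 9.079/8.94 = 1.016 m. Q_B = (1/0.015)·9.079·1.016^(2/3)·√0.012 = 66.99 m³/s.
The larger discharge is 66.99 m³/s and the smaller is 7.524 m³/s; the ratio is 8.9.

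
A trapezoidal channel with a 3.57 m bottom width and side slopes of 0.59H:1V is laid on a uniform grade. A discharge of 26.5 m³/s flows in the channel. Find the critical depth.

At critical depth, Q² T / (g A³) = 1, i.e. A³/T = Q²/g = 26.5²/9.81 = 71.59.
Trying y = 1.23 m: A³/T = 29.38 — low.
Trying y = 1.98 m: A³/T = 139.8 — high.
Trying y = 1.62 m: A³/T = 71.9 — matches.

y_c = 1.62 m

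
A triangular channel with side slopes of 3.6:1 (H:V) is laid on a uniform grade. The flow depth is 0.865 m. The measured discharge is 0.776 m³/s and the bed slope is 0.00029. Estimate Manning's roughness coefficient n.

n = 0.033

For a triangular section with side slope z = 3.6: A = zy² = 3.6×0.865² = 2.694 m²; P = 2y√(1+z²) = 2×0.865×3.736 = 6.464 m.
Hydraulic radius R = A/P = 2.694/6.464 = 0.4167 m.
Rearranging Manning's equation: n = (1/Q) A R^(2/3) S^(1/2) = (1/0.776) × 2.694 × 0.4167^(2/3) × √0.00029 = 0.033.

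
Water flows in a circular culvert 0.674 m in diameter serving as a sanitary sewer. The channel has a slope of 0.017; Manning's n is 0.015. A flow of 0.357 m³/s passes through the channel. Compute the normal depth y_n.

Manning's equation rearranged: A R^(2/3) = nQ / (1·√S) = 0.015 × 0.357 / (√0.017) = 0.04107.
Trying y = 0.312 m: A R^(2/3) = 0.04765 — too large.
Trying y = 0.203 m: A R^(2/3) = 0.02148 — too small.
Trying y = 0.287 m: A R^(2/3) = 0.04109 — close enough.

y_n = 0.287 m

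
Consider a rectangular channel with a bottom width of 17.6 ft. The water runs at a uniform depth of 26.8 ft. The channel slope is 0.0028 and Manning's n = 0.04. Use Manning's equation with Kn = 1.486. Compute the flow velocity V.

Flow area A = b·y = 17.6 × 26.8 = 471.7 ft². Wetted perimeter P = b + 2y = 17.6 + 2×26.8 = 71.2 ft.
Hydraulic radius R = A/P = 471.7/71.2 = 6.625 ft.
From Manning's equation, V = (1.486/n) R^(2/3) S^(1/2) = (1.486/0.04) × 6.625^(2/3) × 0.0028^(1/2) = 6.93 ft/s.

V = 6.93 ft/s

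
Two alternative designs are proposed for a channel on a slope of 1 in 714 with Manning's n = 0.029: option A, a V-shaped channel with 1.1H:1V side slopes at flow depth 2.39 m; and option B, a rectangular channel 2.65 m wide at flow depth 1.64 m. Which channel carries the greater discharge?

Channel A: For a triangular section with side slope z = 1.1: A = zy² = 1.1×2.39² = 6.283 m²; P = 2y√(1+z²) = 2×2.39×1.487 = 7.106 m. Hydraulic radius R = A/P = 6.283/7.106 = 0.8842 m. Q_A = (1/0.029)·6.283·0.8842^(2/3)·√0.001401 = 7.47 m³/s.
Channel B: Flow area A = b·y = 2.65 × 1.64 = 4.346 m². Wetted perimeter P = b + 2y = 2.65 + 2×1.64 = 5.93 m. Hydraulic radius R = A/P = 4.346/5.93 = 0.7329 m. Q_B = (1/0.029)·4.346·0.7329^(2/3)·√0.001401 = 4.559 m³/s.
Q_A = 7.47 m³/s vs Q_B = 4.559 m³/s, so channel A carries more.

channel A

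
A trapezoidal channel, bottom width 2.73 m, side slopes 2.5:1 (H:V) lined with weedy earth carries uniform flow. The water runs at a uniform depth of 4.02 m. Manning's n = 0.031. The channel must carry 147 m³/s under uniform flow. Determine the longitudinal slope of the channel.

S = 0.00291

With bottom width b = 2.73 m and side slope z = 2.5: A = (b + zy)y = (2.73 + 2.5×4.02)×4.02 = 51.38 m²; P = b + 2y√(1+z²) = 2.73 + 2×4.02×2.693 = 24.38 m.
Hydraulic radius R = A/P = 51.38/24.38 = 2.107 m.
From Manning's equation, S = [nQ / (1 A R^(2/3))]² = [0.031 × 147 / (1 × 51.38 × 2.107^(2/3))]² = 0.00291.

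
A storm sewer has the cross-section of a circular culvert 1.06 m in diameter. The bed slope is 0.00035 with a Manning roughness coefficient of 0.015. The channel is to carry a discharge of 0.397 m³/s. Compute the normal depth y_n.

y_n = 0.768 m

Manning's equation rearranged: A R^(2/3) = nQ / (1·√S) = 0.015 × 0.397 / (√0.00035) = 0.3183.
Try y = 0.831 m: A R^(2/3) = 0.3486 — over.
Try y = 0.592 m: A R^(2/3) = 0.2186 — short.
Try y = 0.768 m: A R^(2/3) = 0.3185 — ≈ 0.3183.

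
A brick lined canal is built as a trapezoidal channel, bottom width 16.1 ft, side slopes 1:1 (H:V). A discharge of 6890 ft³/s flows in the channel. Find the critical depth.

At critical depth, Q² T / (g A³) = 1, i.e. A³/T = Q²/g = 6890²/32.2 = 1474000.
Try y = 10.7 ft: A³/T = 628800 — short.
Try y = 15.6 ft: A³/T = 2557000 — over.
Try y = 13.5 ft: A³/T = 1480000 — ≈ 1474000.

y_c = 13.5 ft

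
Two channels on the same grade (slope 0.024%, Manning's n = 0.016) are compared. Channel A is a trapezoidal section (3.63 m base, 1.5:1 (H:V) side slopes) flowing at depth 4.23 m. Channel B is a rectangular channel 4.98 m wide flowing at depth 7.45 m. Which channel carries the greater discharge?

Channel A: With bottom width b = 3.63 m and side slope z = 1.5: A = (b + zy)y = (3.63 + 1.5×4.23)×4.23 = 42.19 m²; P = b + 2y√(1+z²) = 3.63 + 2×4.23×1.803 = 18.88 m. Hydraulic radius R = A/P = 42.19/18.88 = 2.235 m. Q_A = (1/0.016)·42.19·2.235^(2/3)·√0.00024 = 69.83 m³/s.
Channel B: Flow area A = b·y = 4.98 × 7.45 = 37.1 m². Wetted perimeter P = b + 2y = 4.98 + 2×7.45 = 19.88 m. Hydraulic radius R = A/P = 37.1/19.88 = 1.866 m. Q_B = (1/0.016)·37.1·1.866^(2/3)·√0.00024 = 54.45 m³/s.
Q_A = 69.83 m³/s vs Q_B = 54.45 m³/s, so channel A carries more.

channel A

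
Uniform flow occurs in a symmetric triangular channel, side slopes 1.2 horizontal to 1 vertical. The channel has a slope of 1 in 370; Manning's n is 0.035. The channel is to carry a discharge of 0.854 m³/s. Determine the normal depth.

y_n = 0.964 m

Manning's equation rearranged: A R^(2/3) = nQ / (1·√S) = 0.035 × 0.854 / (√0.002703) = 0.5749.
At y = 1.06 m: A R^(2/3) = 0.7407 — over.
At y = 0.849 m: A R^(2/3) = 0.4098 — short.
At y = 0.964 m: A R^(2/3) = 0.575 — ≈ 0.5749.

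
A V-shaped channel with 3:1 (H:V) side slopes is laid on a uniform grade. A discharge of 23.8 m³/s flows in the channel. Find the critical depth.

At critical depth, Q² T / (g A³) = 1, i.e. A³/T = Q²/g = 23.8²/9.81 = 57.74.
Try y = 1.24 m: A³/T = 13.19 — low.
Try y = 1.67 m: A³/T = 58.45 — matches.

y_c = 1.67 m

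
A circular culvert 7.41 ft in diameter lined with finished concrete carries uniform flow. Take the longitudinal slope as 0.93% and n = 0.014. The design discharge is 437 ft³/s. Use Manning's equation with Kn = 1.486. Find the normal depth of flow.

Manning's equation rearranged: A R^(2/3) = nQ / (1.486·√S) = 0.014 × 437 / (1.486 × √0.0093) = 42.69.
At y = 4.88 ft: A R^(2/3) = 50.13 — over.
At y = 4.38 ft: A R^(2/3) = 42.71 — ≈ 42.69.

y_n = 4.38 ft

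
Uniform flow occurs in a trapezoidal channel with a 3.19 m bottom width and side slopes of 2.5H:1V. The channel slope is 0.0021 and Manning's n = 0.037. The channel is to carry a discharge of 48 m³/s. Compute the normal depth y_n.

Manning's equation rearranged: A R^(2/3) = nQ / (1·√S) = 0.037 × 48 / (√0.0021) = 38.76.
Trying y = 3.5 m: A R^(2/3) = 64.02 — high.
Trying y = 2.35 m: A R^(2/3) = 25.95 — low.
Trying y = 2.81 m: A R^(2/3) = 38.72 — matches.

y_n = 2.81 m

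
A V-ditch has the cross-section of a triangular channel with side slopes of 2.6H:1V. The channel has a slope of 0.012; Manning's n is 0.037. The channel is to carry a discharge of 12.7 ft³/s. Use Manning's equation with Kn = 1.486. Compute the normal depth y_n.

y_n = 1.26 ft

Manning's equation rearranged: A R^(2/3) = nQ / (1.486·√S) = 0.037 × 12.7 / (1.486 × √0.012) = 2.887.
Trying y = 0.95 ft: A R^(2/3) = 1.364 — too small.
Trying y = 1.41 ft: A R^(2/3) = 3.911 — too large.
Trying y = 1.26 ft: A R^(2/3) = 2.897 — ≈ 2.887.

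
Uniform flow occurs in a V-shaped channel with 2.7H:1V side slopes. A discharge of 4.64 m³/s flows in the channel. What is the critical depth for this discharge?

At critical depth, Q² T / (g A³) = 1, i.e. A³/T = Q²/g = 4.64²/9.81 = 2.195.
At y = 0.808 m: A³/T = 1.255 — low.
At y = 0.904 m: A³/T = 2.201 — matches.

y_c = 0.904 m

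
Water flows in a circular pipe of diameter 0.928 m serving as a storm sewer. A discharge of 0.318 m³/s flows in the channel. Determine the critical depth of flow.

y_c = 0.322 m

At critical depth, Q² T / (g A³) = 1, i.e. A³/T = Q²/g = 0.318²/9.81 = 0.01031.
Try y = 0.396 m: A³/T = 0.02273 — too large.
Try y = 0.322 m: A³/T = 0.01026 — ≈ 0.01031.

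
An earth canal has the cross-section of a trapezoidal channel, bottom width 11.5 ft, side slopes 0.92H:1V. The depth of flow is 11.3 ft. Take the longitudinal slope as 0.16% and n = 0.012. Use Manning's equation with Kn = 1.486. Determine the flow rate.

With bottom width b = 11.5 ft and side slope z = 0.92: A = (b + zy)y = (11.5 + 0.92×11.3)×11.3 = 247.4 ft²; P = b + 2y√(1+z²) = 11.5 + 2×11.3×1.359 = 42.21 ft.
Hydraulic radius R = A/P = 247.4/42.21 = 5.862 ft.
Manning's equation: Q = (1.486/n) A R^(2/3) S^(1/2) = (1.486/0.012) × 247.4 × 5.862^(2/3) × 0.0016^(1/2) = 3980 ft³/s.

Q = 3980 ft³/s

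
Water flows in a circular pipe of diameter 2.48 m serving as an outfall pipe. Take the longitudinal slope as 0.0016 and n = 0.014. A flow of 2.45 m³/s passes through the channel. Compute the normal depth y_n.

y_n = 0.835 m

Manning's equation rearranged: A R^(2/3) = nQ / (1·√S) = 0.014 × 2.45 / (√0.0016) = 0.8575.
Try y = 0.959 m: A R^(2/3) = 1.112 — over.
Try y = 0.835 m: A R^(2/3) = 0.8582 — close enough.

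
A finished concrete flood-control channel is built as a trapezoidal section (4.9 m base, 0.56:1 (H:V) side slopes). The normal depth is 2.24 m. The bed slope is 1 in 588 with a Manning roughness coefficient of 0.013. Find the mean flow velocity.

With bottom width b = 4.9 m and side slope z = 0.56: A = (b + zy)y = (4.9 + 0.56×2.24)×2.24 = 13.79 m²; P = b + 2y√(1+z²) = 4.9 + 2×2.24×1.146 = 10.03 m.
Hydraulic radius R = A/P = 13.79/10.03 = 1.374 m.
From Manning's equation, V = (1/n) R^(2/3) S^(1/2) = (1/0.013) × 1.374^(2/3) × 0.001701^(1/2) = 3.92 m/s.

V = 3.92 m/s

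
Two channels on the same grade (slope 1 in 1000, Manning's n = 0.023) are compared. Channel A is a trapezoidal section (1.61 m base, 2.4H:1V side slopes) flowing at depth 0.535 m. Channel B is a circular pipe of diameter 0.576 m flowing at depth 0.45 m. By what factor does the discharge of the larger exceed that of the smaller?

Channel A: With bottom width b = 1.61 m and side slope z = 2.4: A = (b + zy)y = (1.61 + 2.4×0.535)×0.535 = 1.548 m²; P = b + 2y√(1+z²) = 1.61 + 2×0.535×2.6 = 4.392 m. Hydraulic radius R = A/P = 1.548/4.392 = 0.3525 m. Q_A = (1/0.023)·1.548·0.3525^(2/3)·√0.001 = 1.062 m³/s.
Channel B: For a circular section of diameter D = 0.576 m at depth y = 0.45 m, the central angle is θ = 2 arccos(1 − 2y/D) = 4.336 rad. Then A = (D²/8)(θ − sin θ) = 0.2184 m² and P = Dθ/2 = 1.249 m. Hydraulic radius R = A/P = 0.2184/1.249 = 0.1749 m. Q_B = (1/0.023)·0.2184·0.1749^(2/3)·√0.001 = 0.09391 m³/s.
The larger discharge is 1.062 m³/s and the smaller is 0.09391 m³/s; the ratio is 11.3.

11.3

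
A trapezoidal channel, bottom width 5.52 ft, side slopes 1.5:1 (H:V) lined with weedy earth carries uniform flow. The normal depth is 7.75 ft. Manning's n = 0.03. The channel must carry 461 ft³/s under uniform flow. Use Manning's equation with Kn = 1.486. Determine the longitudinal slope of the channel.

S = 0.00078

With bottom width b = 5.52 ft and side slope z = 1.5: A = (b + zy)y = (5.52 + 1.5×7.75)×7.75 = 132.9 ft²; P = b + 2y√(1+z²) = 5.52 + 2×7.75×1.803 = 33.46 ft.
Hydraulic radius R = A/P = 132.9/33.46 = 3.971 ft.
From Manning's equation, S = [nQ / (1.486 A R^(2/3))]² = [0.03 × 461 / (1.486 × 132.9 × 3.971^(2/3))]² = 0.00078.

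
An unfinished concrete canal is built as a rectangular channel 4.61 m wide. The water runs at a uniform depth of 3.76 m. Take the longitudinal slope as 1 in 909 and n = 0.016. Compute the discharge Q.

Q = 45.6 m³/s

Flow area A = b·y = 4.61 × 3.76 = 17.33 m². Wetted perimeter P = b + 2y = 4.61 + 2×3.76 = 12.13 m.
Hydraulic radius R = A/P = 17.33/12.13 = 1.429 m.
Manning's equation: Q = (1/n) A R^(2/3) S^(1/2) = (1/0.016) × 17.33 × 1.429^(2/3) × 0.0011^(1/2) = 45.6 m³/s.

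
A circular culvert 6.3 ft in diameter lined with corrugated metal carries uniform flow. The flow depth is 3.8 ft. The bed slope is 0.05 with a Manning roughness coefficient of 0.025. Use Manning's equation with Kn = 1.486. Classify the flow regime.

supercritical

For a circular section of diameter D = 6.3 ft at depth y = 3.8 ft, the central angle is θ = 2 arccos(1 − 2y/D) = 3.557 rad. Then A = (D²/8)(θ − sin θ) = 19.65 ft² and P = Dθ/2 = 11.21 ft.
Hydraulic radius R = A/P = 19.65/11.21 = 1.754 ft.
V = (1.486/n) R^(2/3) √S = (1.486/0.025) × 1.754^(2/3) × √0.05 = 19.33 ft/s. Hydraulic depth D_h = A/T = 19.65/6.164 = 3.188 ft.
Froude number Fr = V/√(g·D_h) = 19.33/√(32.2×3.188) = 1.91, which is greater than 1, so the flow is supercritical.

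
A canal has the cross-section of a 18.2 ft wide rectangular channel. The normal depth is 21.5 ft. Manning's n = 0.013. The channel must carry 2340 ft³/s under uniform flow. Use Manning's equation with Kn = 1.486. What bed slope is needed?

S = 0.000231

Flow area A = b·y = 18.2 × 21.5 = 391.3 ft². Wetted perimeter P = b + 2y = 18.2 + 2×21.5 = 61.2 ft.
Hydraulic radius R = A/P = 391.3/61.2 = 6.394 ft.
From Manning's equation, S = [nQ / (1.486 A R^(2/3))]² = [0.013 × 2340 / (1.486 × 391.3 × 6.394^(2/3))]² = 0.000231.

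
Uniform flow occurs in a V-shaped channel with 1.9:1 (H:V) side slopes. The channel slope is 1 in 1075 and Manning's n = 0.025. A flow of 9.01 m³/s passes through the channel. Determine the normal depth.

Manning's equation rearranged: A R^(2/3) = nQ / (1·√S) = 0.025 × 9.01 / (√0.0009302) = 7.385.
Try y = 1.8 m: A R^(2/3) = 5.289 — too small.
Try y = 2.58 m: A R^(2/3) = 13.81 — too large.
Try y = 2.04 m: A R^(2/3) = 7.385 — matches.

y_n = 2.04 m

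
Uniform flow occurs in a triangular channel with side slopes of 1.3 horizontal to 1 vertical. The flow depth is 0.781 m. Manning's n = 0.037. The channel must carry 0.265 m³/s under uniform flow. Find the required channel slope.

For a triangular section with side slope z = 1.3: A = zy² = 1.3×0.781² = 0.7929 m²; P = 2y√(1+z²) = 2×0.781×1.64 = 2.562 m.
Hydraulic radius R = A/P = 0.7929/2.562 = 0.3095 m.
From Manning's equation, S = [nQ / (1 A R^(2/3))]² = [0.037 × 0.265 / (1 × 0.7929 × 0.3095^(2/3))]² = 0.00073.

S = 0.00073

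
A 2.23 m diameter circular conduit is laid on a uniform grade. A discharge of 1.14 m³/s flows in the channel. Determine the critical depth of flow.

y_c = 0.484 m

At critical depth, Q² T / (g A³) = 1, i.e. A³/T = Q²/g = 1.14²/9.81 = 0.1325.
Try y = 0.342 m: A³/T = 0.03397 — too small.
Try y = 0.484 m: A³/T = 0.1327 — ≈ 0.1325.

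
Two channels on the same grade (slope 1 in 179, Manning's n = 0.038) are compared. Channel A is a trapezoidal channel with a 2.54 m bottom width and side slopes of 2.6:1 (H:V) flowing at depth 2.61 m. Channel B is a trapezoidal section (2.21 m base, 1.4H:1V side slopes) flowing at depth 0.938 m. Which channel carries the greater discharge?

channel A

Channel A: With bottom width b = 2.54 m and side slope z = 2.6: A = (b + zy)y = (2.54 + 2.6×2.61)×2.61 = 24.34 m²; P = b + 2y√(1+z²) = 2.54 + 2×2.61×2.786 = 17.08 m. Hydraulic radius R = A/P = 24.34/17.08 = 1.425 m. Q_A = (1/0.038)·24.34·1.425^(2/3)·√0.005587 = 60.63 m³/s.
Channel B: With bottom width b = 2.21 m and side slope z = 1.4: A = (b + zy)y = (2.21 + 1.4×0.938)×0.938 = 3.305 m²; P = b + 2y√(1+z²) = 2.21 + 2×0.938×1.72 = 5.438 m. Hydraulic radius R = A/P = 3.305/5.438 = 0.6078 m. Q_B = (1/0.038)·3.305·0.6078^(2/3)·√0.005587 = 4.664 m³/s.
Q_A = 60.63 m³/s vs Q_B = 4.664 m³/s, so channel A carries more.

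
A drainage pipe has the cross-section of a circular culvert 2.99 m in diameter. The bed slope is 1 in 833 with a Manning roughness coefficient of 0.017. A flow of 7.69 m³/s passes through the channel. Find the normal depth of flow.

y_n = 1.76 m

Manning's equation rearranged: A R^(2/3) = nQ / (1·√S) = 0.017 × 7.69 / (√0.0012) = 3.773.
Trying y = 2.18 m: A R^(2/3) = 5.099 — high.
Trying y = 1.76 m: A R^(2/3) = 3.773 — matches.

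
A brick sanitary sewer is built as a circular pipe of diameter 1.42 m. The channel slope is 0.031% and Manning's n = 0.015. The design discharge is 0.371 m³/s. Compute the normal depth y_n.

Manning's equation rearranged: A R^(2/3) = nQ / (1·√S) = 0.015 × 0.371 / (√0.00031) = 0.3161.
At y = 0.55 m: A R^(2/3) = 0.2522 — too small.
At y = 0.733 m: A R^(2/3) = 0.4189 — too large.
At y = 0.623 m: A R^(2/3) = 0.3162 — ≈ 0.3161.

y_n = 0.623 m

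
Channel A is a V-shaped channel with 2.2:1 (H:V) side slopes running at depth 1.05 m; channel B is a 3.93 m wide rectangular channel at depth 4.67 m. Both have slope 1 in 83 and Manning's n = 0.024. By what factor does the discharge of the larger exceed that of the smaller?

Channel A: For a triangular section with side slope z = 2.2: A = zy² = 2.2×1.05² = 2.426 m²; P = 2y√(1+z²) = 2×1.05×2.417 = 5.075 m. Hydraulic radius R = A/P = 2.426/5.075 = 0.4779 m. Q_A = (1/0.024)·2.426·0.4779^(2/3)·√0.01205 = 6.781 m³/s.
Channel B: Flow area A = b·y = 3.93 × 4.67 = 18.35 m². Wetted perimeter P = b + 2y = 3.93 + 2×4.67 = 13.27 m. Hydraulic radius R = A/P = 18.35/13.27 = 1.383 m. Q_B = (1/0.024)·18.35·1.383^(2/3)·√0.01205 = 104.2 m³/s.
The larger discharge is 104.2 m³/s and the smaller is 6.781 m³/s; the ratio is 15.4.

15.4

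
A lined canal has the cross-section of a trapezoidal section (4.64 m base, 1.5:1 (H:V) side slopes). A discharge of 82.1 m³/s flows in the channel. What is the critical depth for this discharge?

At critical depth, Q² T / (g A³) = 1, i.e. A³/T = Q²/g = 82.1²/9.81 = 687.1.
At y = 1.98 m: A³/T = 323.3 — short.
At y = 2.43 m: A³/T = 684 — matches.

y_c = 2.43 m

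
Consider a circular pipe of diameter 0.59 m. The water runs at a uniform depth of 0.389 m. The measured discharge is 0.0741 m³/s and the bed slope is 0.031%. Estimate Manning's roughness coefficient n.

n = 0.014

For a circular section of diameter D = 0.59 m at depth y = 0.389 m, the central angle is θ = 2 arccos(1 − 2y/D) = 3.79 rad. Then A = (D²/8)(θ − sin θ) = 0.1912 m² and P = Dθ/2 = 1.118 m.
Hydraulic radius R = A/P = 0.1912/1.118 = 0.171 m.
Rearranging Manning's equation: n = (1/Q) A R^(2/3) S^(1/2) = (1/0.0741) × 0.1912 × 0.171^(2/3) × √0.00031 = 0.014.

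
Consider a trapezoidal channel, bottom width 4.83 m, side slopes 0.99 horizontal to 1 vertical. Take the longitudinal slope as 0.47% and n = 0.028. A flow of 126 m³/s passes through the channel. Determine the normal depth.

y_n = 3.72 m

Manning's equation rearranged: A R^(2/3) = nQ / (1·√S) = 0.028 × 126 / (√0.0047) = 51.46.
At y = 3.32 m: A R^(2/3) = 41.36 — low.
At y = 3.72 m: A R^(2/3) = 51.43 — matches.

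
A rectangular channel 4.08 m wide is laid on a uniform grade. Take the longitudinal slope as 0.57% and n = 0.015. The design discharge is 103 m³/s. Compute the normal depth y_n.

Manning's equation rearranged: A R^(2/3) = nQ / (1·√S) = 0.015 × 103 / (√0.0057) = 20.46.
Try y = 2.94 m: A R^(2/3) = 13.58 — low.
Try y = 4.82 m: A R^(2/3) = 25 — high.
Try y = 4.08 m: A R^(2/3) = 20.43 — ≈ 20.46.

y_n = 4.08 m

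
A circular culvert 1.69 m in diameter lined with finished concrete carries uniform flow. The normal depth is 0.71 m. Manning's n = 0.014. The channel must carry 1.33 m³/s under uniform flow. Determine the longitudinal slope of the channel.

For a circular section of diameter D = 1.69 m at depth y = 0.71 m, the central angle is θ = 2 arccos(1 − 2y/D) = 2.821 rad. Then A = (D²/8)(θ − sin θ) = 0.8944 m² and P = Dθ/2 = 2.383 m.
Hydraulic radius R = A/P = 0.8944/2.383 = 0.3753 m.
From Manning's equation, S = [nQ / (1 A R^(2/3))]² = [0.014 × 1.33 / (1 × 0.8944 × 0.3753^(2/3))]² = 0.0016.

S = 0.0016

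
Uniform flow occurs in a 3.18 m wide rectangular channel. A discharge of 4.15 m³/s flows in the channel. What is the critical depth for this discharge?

For a rectangular channel, critical depth y_c = (q²/g)^(1/3) where q = Q/b = 4.15/3.18 = 1.305 m²/s.
So y_c = (1.305²/9.81)^(1/3) = 0.558 m.

y_c = 0.558 m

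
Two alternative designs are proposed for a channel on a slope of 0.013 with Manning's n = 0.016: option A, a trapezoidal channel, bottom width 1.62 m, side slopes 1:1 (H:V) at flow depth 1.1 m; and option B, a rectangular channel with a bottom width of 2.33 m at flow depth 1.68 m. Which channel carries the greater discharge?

channel B

Channel A: With bottom width b = 1.62 m and side slope z = 1: A = (b + zy)y = (1.62 + 1×1.1)×1.1 = 2.992 m²; P = b + 2y√(1+z²) = 1.62 + 2×1.1×1.414 = 4.731 m. Hydraulic radius R = A/P = 2.992/4.731 = 0.6324 m. Q_A = (1/0.016)·2.992·0.6324^(2/3)·√0.013 = 15.71 m³/s.
Channel B: Flow area A = b·y = 2.33 × 1.68 = 3.914 m². Wetted perimeter P = b + 2y = 2.33 + 2×1.68 = 5.69 m. Hydraulic radius R = A/P = 3.914/5.69 = 0.6879 m. Q_B = (1/0.016)·3.914·0.6879^(2/3)·√0.013 = 21.74 m³/s.
Q_A = 15.71 m³/s vs Q_B = 21.74 m³/s, so channel B carries more.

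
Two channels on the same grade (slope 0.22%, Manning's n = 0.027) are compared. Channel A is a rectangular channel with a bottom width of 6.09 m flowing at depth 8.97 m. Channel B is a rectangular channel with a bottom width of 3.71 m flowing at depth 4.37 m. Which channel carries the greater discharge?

Channel A: Flow area A = b·y = 6.09 × 8.97 = 54.63 m². Wetted perimeter P = b + 2y = 6.09 + 2×8.97 = 24.03 m. Hydraulic radius R = A/P = 54.63/24.03 = 2.273 m. Q_A = (1/0.027)·54.63·2.273^(2/3)·√0.0022 = 164.1 m³/s.
Channel B: Flow area A = b·y = 3.71 × 4.37 = 16.21 m². Wetted perimeter P = b + 2y = 3.71 + 2×4.37 = 12.45 m. Hydraulic radius R = A/P = 16.21/12.45 = 1.302 m. Q_B = (1/0.027)·16.21·1.302^(2/3)·√0.0022 = 33.59 m³/s.
Q_A = 164.1 m³/s vs Q_B = 33.59 m³/s, so channel A carries more.

channel A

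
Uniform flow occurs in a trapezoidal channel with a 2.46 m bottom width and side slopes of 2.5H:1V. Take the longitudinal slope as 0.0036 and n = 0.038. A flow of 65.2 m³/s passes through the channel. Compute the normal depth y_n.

y_n = 3.01 m

Manning's equation rearranged: A R^(2/3) = nQ / (1·√S) = 0.038 × 65.2 / (√0.0036) = 41.29.
Trying y = 2.07 m: A R^(2/3) = 17.46 — short.
Trying y = 3.46 m: A R^(2/3) = 57.35 — over.
Trying y = 3.01 m: A R^(2/3) = 41.28 — matches.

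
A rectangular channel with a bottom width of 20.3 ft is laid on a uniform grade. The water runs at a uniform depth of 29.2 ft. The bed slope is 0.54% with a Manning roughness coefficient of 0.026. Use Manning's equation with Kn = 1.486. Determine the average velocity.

V = 16.1 ft/s

Flow area A = b·y = 20.3 × 29.2 = 592.8 ft². Wetted perimeter P = b + 2y = 20.3 + 2×29.2 = 78.7 ft.
Hydraulic radius R = A/P = 592.8/78.7 = 7.532 ft.
From Manning's equation, V = (1.486/n) R^(2/3) S^(1/2) = (1.486/0.026) × 7.532^(2/3) × 0.0054^(1/2) = 16.1 ft/s.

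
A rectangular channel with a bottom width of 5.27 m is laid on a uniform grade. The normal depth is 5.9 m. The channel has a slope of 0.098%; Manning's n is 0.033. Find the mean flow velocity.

Flow area A = b·y = 5.27 × 5.9 = 31.09 m². Wetted perimeter P = b + 2y = 5.27 + 2×5.9 = 17.07 m.
Hydraulic radius R = A/P = 31.09/17.07 = 1.821 m.
From Manning's equation, V = (1/n) R^(2/3) S^(1/2) = (1/0.033) × 1.821^(2/3) × 0.00098^(1/2) = 1.41 m/s.

V = 1.41 m/s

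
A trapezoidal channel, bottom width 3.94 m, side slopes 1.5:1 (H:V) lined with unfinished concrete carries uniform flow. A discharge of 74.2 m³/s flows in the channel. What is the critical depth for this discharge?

y_c = 2.43 m

At critical depth, Q² T / (g A³) = 1, i.e. A³/T = Q²/g = 74.2²/9.81 = 561.2.
At y = 2.86 m: A³/T = 1042 — high.
At y = 2.43 m: A³/T = 557.6 — ≈ 561.2.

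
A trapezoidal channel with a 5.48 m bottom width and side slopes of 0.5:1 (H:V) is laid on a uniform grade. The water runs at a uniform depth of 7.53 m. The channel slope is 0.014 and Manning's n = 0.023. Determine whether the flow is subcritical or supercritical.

supercritical

With bottom width b = 5.48 m and side slope z = 0.5: A = (b + zy)y = (5.48 + 0.5×7.53)×7.53 = 69.61 m²; P = b + 2y√(1+z²) = 5.48 + 2×7.53×1.118 = 22.32 m.
Hydraulic radius R = A/P = 69.61/22.32 = 3.119 m.
V = (1/n) R^(2/3) √S = (1/0.023) × 3.119^(2/3) × √0.014 = 10.98 m/s. Hydraulic depth D_h = A/T = 69.61/13.01 = 5.351 m.
Froude number Fr = V/√(g·D_h) = 10.98/√(9.81×5.351) = 1.52, which is greater than 1, so the flow is supercritical.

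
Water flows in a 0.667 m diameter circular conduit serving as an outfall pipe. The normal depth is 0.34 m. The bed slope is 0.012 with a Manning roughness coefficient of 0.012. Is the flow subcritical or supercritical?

For a circular section of diameter D = 0.667 m at depth y = 0.34 m, the central angle is θ = 2 arccos(1 − 2y/D) = 3.181 rad. Then A = (D²/8)(θ − sin θ) = 0.179 m² and P = Dθ/2 = 1.061 m.
Hydraulic radius R = A/P = 0.179/1.061 = 0.1688 m.
V = (1/n) R^(2/3) √S = (1/0.012) × 0.1688^(2/3) × √0.012 = 2.788 m/s. Hydraulic depth D_h = A/T = 0.179/0.6669 = 0.2685 m.
Froude number Fr = V/√(g·D_h) = 2.788/√(9.81×0.2685) = 1.72, which is greater than 1, so the flow is supercritical.

supercritical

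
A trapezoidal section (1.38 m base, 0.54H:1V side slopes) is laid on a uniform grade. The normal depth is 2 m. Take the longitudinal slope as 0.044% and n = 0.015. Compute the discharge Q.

With bottom width b = 1.38 m and side slope z = 0.54: A = (b + zy)y = (1.38 + 0.54×2)×2 = 4.92 m²; P = b + 2y√(1+z²) = 1.38 + 2×2×1.136 = 5.926 m.
Hydraulic radius R = A/P = 4.92/5.926 = 0.8302 m.
Manning's equation: Q = (1/n) A R^(2/3) S^(1/2) = (1/0.015) × 4.92 × 0.8302^(2/3) × 0.00044^(1/2) = 6.08 m³/s.

Q = 6.08 m³/s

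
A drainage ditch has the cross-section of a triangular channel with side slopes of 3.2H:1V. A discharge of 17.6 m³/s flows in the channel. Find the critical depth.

y_c = 1.44 m

At critical depth, Q² T / (g A³) = 1, i.e. A³/T = Q²/g = 17.6²/9.81 = 31.58.
Trying y = 1.8 m: A³/T = 96.75 — too large.
Trying y = 1.28 m: A³/T = 17.59 — too small.
Trying y = 1.44 m: A³/T = 31.7 — matches.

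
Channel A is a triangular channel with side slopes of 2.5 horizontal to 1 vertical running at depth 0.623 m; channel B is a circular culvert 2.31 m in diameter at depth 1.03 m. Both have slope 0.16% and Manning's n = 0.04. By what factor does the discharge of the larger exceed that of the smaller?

2.81

Channel A: For a triangular section with side slope z = 2.5: A = zy² = 2.5×0.623² = 0.9703 m²; P = 2y√(1+z²) = 2×0.623×2.693 = 3.355 m. Hydraulic radius R = A/P = 0.9703/3.355 = 0.2892 m. Q_A = (1/0.04)·0.9703·0.2892^(2/3)·√0.0016 = 0.4244 m³/s.
Channel B: For a circular section of diameter D = 2.31 m at depth y = 1.03 m, the central angle is θ = 2 arccos(1 − 2y/D) = 2.925 rad. Then A = (D²/8)(θ − sin θ) = 1.807 m² and P = Dθ/2 = 3.378 m. Hydraulic radius R = A/P = 1.807/3.378 = 0.535 m. Q_B = (1/0.04)·1.807·0.535^(2/3)·√0.0016 = 1.191 m³/s.
The larger discharge is 1.191 m³/s and the smaller is 0.4244 m³/s; the ratio is 2.81.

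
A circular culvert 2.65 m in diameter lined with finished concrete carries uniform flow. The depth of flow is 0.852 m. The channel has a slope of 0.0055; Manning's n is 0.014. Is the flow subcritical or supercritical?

supercritical

For a circular section of diameter D = 2.65 m at depth y = 0.852 m, the central angle is θ = 2 arccos(1 − 2y/D) = 2.412 rad. Then A = (D²/8)(θ − sin θ) = 1.531 m² and P = Dθ/2 = 3.195 m.
Hydraulic radius R = A/P = 1.531/3.195 = 0.4793 m.
V = (1/n) R^(2/3) √S = (1/0.014) × 0.4793^(2/3) × √0.0055 = 3.244 m/s. Hydraulic depth D_h = A/T = 1.531/2.475 = 0.6187 m.
Froude number Fr = V/√(g·D_h) = 3.244/√(9.81×0.6187) = 1.32, which is greater than 1, so the flow is supercritical.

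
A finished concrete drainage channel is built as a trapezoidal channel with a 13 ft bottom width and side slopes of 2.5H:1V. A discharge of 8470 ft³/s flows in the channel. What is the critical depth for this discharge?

At critical depth, Q² T / (g A³) = 1, i.e. A³/T = Q²/g = 8470²/32.2 = 2228000.
At y = 10.1 ft: A³/T = 908000 — low.
At y = 12.5 ft: A³/T = 2241000 — ≈ 2228000.

y_c = 12.5 ft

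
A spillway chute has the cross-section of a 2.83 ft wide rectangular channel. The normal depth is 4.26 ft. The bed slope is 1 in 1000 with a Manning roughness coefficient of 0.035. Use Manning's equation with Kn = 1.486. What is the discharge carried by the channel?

Flow area A = b·y = 2.83 × 4.26 = 12.06 ft². Wetted perimeter P = b + 2y = 2.83 + 2×4.26 = 11.35 ft.
Hydraulic radius R = A/P = 12.06/11.35 = 1.062 ft.
Manning's equation: Q = (1.486/n) A R^(2/3) S^(1/2) = (1.486/0.035) × 12.06 × 1.062^(2/3) × 0.001^(1/2) = 16.9 ft³/s.

Q = 16.9 ft³/s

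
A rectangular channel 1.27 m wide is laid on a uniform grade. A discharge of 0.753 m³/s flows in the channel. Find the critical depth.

y_c = 0.33 m

For a rectangular channel, critical depth y_c = (q²/g)^(1/3) where q = Q/b = 0.753/1.27 = 0.5929 m²/s.
So y_c = (0.5929²/9.81)^(1/3) = 0.33 m.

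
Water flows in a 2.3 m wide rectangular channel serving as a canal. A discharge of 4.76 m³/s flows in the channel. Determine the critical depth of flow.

For a rectangular channel, critical depth y_c = (q²/g)^(1/3) where q = Q/b = 4.76/2.3 = 2.07 m²/s.
So y_c = (2.07²/9.81)^(1/3) = 0.759 m.

y_c = 0.759 m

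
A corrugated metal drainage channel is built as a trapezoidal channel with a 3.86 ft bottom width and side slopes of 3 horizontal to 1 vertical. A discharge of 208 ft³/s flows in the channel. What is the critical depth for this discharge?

y_c = 2.56 ft

At critical depth, Q² T / (g A³) = 1, i.e. A³/T = Q²/g = 208²/32.2 = 1344.
Trying y = 3.11 ft: A³/T = 3065 — over.
Trying y = 1.78 ft: A³/T = 302 — short.
Trying y = 2.56 ft: A³/T = 1341 — ≈ 1344.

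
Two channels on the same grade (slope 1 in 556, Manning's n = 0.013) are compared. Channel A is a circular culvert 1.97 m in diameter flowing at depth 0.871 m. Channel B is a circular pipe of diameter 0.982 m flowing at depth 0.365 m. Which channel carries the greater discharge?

channel A

Channel A: For a circular section of diameter D = 1.97 m at depth y = 0.871 m, the central angle is θ = 2 arccos(1 − 2y/D) = 2.91 rad. Then A = (D²/8)(θ − sin θ) = 1.3 m² and P = Dθ/2 = 2.866 m. Hydraulic radius R = A/P = 1.3/2.866 = 0.4536 m. Q_A = (1/0.013)·1.3·0.4536^(2/3)·√0.001799 = 2.504 m³/s.
Channel B: For a circular section of diameter D = 0.982 m at depth y = 0.365 m, the central angle is θ = 2 arccos(1 − 2y/D) = 2.623 rad. Then A = (D²/8)(θ − sin θ) = 0.2563 m² and P = Dθ/2 = 1.288 m. Hydraulic radius R = A/P = 0.2563/1.288 = 0.1991 m. Q_B = (1/0.013)·0.2563·0.1991^(2/3)·√0.001799 = 0.2851 m³/s.
Q_A = 2.504 m³/s vs Q_B = 0.2851 m³/s, so channel A carries more.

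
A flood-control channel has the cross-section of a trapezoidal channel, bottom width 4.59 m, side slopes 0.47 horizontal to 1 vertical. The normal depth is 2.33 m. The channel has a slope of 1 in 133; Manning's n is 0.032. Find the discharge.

Q = 44.1 m³/s

With bottom width b = 4.59 m and side slope z = 0.47: A = (b + zy)y = (4.59 + 0.47×2.33)×2.33 = 13.25 m²; P = b + 2y√(1+z²) = 4.59 + 2×2.33×1.105 = 9.739 m.
Hydraulic radius R = A/P = 13.25/9.739 = 1.36 m.
Manning's equation: Q = (1/n) A R^(2/3) S^(1/2) = (1/0.032) × 13.25 × 1.36^(2/3) × 0.007519^(1/2) = 44.1 m³/s.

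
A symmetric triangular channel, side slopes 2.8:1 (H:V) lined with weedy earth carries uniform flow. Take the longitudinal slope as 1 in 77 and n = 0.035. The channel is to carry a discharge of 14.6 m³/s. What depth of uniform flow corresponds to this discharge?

y_n = 1.44 m

Manning's equation rearranged: A R^(2/3) = nQ / (1·√S) = 0.035 × 14.6 / (√0.01299) = 4.484.
Try y = 1.29 m: A R^(2/3) = 3.342 — short.
Try y = 1.76 m: A R^(2/3) = 7.652 — over.
Try y = 1.44 m: A R^(2/3) = 4.481 — ≈ 4.484.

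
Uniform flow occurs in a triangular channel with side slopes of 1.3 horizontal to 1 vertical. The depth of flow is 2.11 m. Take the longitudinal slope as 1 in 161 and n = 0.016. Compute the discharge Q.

For a triangular section with side slope z = 1.3: A = zy² = 1.3×2.11² = 5.788 m²; P = 2y√(1+z²) = 2×2.11×1.64 = 6.921 m.
Hydraulic radius R = A/P = 5.788/6.921 = 0.8362 m.
Manning's equation: Q = (1/n) A R^(2/3) S^(1/2) = (1/0.016) × 5.788 × 0.8362^(2/3) × 0.006211^(1/2) = 25.3 m³/s.

Q = 25.3 m³/s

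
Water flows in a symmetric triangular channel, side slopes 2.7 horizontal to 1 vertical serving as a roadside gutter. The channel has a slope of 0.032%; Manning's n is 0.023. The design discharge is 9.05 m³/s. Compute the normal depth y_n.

Manning's equation rearranged: A R^(2/3) = nQ / (1·√S) = 0.023 × 9.05 / (√0.00032) = 11.64.
Trying y = 2.37 m: A R^(2/3) = 16.27 — high.
Trying y = 1.76 m: A R^(2/3) = 7.358 — low.
Trying y = 2.09 m: A R^(2/3) = 11.64 — matches.

y_n = 2.09 m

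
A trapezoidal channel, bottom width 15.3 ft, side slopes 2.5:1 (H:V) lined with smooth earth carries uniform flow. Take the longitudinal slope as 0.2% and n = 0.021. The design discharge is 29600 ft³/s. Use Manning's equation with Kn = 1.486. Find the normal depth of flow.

y_n = 23.6 ft

Manning's equation rearranged: A R^(2/3) = nQ / (1.486·√S) = 0.021 × 29600 / (1.486 × √0.002) = 9354.
At y = 27 ft: A R^(2/3) = 12930 — high.
At y = 20.2 ft: A R^(2/3) = 6459 — low.
At y = 23.6 ft: A R^(2/3) = 9351 — matches.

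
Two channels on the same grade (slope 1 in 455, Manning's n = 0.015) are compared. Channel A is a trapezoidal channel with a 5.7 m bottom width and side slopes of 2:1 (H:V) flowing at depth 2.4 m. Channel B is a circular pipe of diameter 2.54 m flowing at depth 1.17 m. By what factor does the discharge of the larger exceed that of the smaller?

Channel A: With bottom width b = 5.7 m and side slope z = 2: A = (b + zy)y = (5.7 + 2×2.4)×2.4 = 25.2 m²; P = b + 2y√(1+z²) = 5.7 + 2×2.4×2.236 = 16.43 m. Hydraulic radius R = A/P = 25.2/16.43 = 1.533 m. Q_A = (1/0.015)·25.2·1.533^(2/3)·√0.002198 = 104.7 m³/s.
Channel B: For a circular section of diameter D = 2.54 m at depth y = 1.17 m, the central angle is θ = 2 arccos(1 − 2y/D) = 2.984 rad. Then A = (D²/8)(θ − sin θ) = 2.28 m² and P = Dθ/2 = 3.79 m. Hydraulic radius R = A/P = 2.28/3.79 = 0.6016 m. Q_B = (1/0.015)·2.28·0.6016^(2/3)·√0.002198 = 5.078 m³/s.
The larger discharge is 104.7 m³/s and the smaller is 5.078 m³/s; the ratio is 20.6.

20.6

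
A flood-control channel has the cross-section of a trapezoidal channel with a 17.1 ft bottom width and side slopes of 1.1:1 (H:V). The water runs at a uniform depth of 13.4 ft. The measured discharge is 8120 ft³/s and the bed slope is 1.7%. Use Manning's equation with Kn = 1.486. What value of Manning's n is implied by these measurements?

With bottom width b = 17.1 ft and side slope z = 1.1: A = (b + zy)y = (17.1 + 1.1×13.4)×13.4 = 426.7 ft²; P = b + 2y√(1+z²) = 17.1 + 2×13.4×1.487 = 56.94 ft.
Hydraulic radius R = A/P = 426.7/56.94 = 7.493 ft.
Rearranging Manning's equation: n = (1.486/Q) A R^(2/3) S^(1/2) = (1.486/8120) × 426.7 × 7.493^(2/3) × √0.017 = 0.039.

n = 0.039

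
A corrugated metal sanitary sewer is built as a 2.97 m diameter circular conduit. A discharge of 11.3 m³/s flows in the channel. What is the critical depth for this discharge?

At critical depth, Q² T / (g A³) = 1, i.e. A³/T = Q²/g = 11.3²/9.81 = 13.02.
Try y = 1.79 m: A³/T = 28.58 — high.
Try y = 1.2 m: A³/T = 6.19 — low.
Try y = 1.46 m: A³/T = 13.12 — close enough.

y_c = 1.46 m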